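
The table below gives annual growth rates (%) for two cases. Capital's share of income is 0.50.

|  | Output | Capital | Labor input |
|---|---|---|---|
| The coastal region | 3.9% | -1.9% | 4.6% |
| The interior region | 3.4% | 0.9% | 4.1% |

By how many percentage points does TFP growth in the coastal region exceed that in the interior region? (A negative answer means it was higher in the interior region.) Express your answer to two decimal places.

1.65 percentage points

Labor's share = 1 − 0.5 = 0.5.
The coastal region: TFP = 3.9 + 0.95 − 2.3 = 2.55%.
The interior region: TFP = 3.4 − 0.45 − 2.05 = 0.9%.
Difference = 2.55 − (0.9) = 1.65 pp.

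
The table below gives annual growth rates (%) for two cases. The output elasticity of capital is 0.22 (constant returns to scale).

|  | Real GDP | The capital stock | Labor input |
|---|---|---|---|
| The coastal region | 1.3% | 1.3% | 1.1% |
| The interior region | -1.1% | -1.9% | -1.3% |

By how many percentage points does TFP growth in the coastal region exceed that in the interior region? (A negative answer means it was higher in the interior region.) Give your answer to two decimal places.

Labor's share = 1 − 0.22 = 0.78.
The coastal region: TFP = 1.3 − 0.286 − 0.858 = 0.156%.
The interior region: TFP = -1.1 + 0.418 + 1.014 = 0.332%.
Difference = 0.156 − (0.332) = -0.176 pp.

-0.18 percentage points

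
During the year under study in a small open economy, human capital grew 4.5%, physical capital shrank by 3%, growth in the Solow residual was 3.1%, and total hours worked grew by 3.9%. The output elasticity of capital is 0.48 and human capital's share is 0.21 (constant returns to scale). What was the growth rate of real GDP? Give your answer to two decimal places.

Labor's share = 1 − 0.48 − 0.21 = 0.31.
Physical capital: 0.48 × (-3) = -1.44 pp.
Human capital: 0.21 × 4.5 = 0.945 pp.
Total hours worked: 0.31 × 3.9 = 1.209 pp.
Output growth = 3.1 + 0.714 = 3.814%.

Real GDP growth was 3.81%.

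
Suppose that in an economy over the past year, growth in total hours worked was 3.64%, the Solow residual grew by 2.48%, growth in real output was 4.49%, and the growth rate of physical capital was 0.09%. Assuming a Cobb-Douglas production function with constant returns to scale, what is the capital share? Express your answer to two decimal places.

gY = gA + α·gK + (1−α)·gL, so gY − gA − gL = α(gK − gL).
4.49 − 2.48 − 3.64 = α × (0.09 − 3.64).
-1.63 = -3.55 α, so α = 0.4592.

0.46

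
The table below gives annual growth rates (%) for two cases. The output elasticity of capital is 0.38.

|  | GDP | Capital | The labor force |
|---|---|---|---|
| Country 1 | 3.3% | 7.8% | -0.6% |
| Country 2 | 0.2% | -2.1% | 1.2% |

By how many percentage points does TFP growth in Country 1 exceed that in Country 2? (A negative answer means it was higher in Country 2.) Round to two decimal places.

Labor's share = 1 − 0.38 = 0.62.
Country 1: TFP = 3.3 − 2.964 + 0.372 = 0.708%.
Country 2: TFP = 0.2 + 0.798 − 0.744 = 0.254%.
Difference = 0.708 − (0.254) = 0.454 pp.

0.45 percentage points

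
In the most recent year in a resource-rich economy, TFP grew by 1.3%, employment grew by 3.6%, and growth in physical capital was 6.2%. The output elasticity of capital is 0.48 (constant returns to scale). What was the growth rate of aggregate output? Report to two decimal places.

Aggregate output growth was 6.15%.

Labor's share = 1 − 0.48 = 0.52.
Physical capital: 0.48 × 6.2 = 2.976 pp.
Employment: 0.52 × 3.6 = 1.872 pp.
Output growth = 1.3 + 4.848 = 6.148%.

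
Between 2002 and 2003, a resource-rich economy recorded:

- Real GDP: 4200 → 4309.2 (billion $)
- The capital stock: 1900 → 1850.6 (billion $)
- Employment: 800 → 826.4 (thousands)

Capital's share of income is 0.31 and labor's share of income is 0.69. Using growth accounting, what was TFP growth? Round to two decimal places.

Real GDP growth = (4309.2 − 4200) / 4200 = 2.6%.
The capital stock growth = (1850.6 − 1900) / 1900 = -2.6%.
Employment growth = (826.4 − 800) / 800 = 3.3%.
Labor's share = 1 − 0.31 = 0.69.
The capital stock: 0.31 × (-2.6) = -0.806 pp.
Employment: 0.69 × 3.3 = 2.277 pp.
TFP growth = 2.6 − 1.471 = 1.129%.

1.13%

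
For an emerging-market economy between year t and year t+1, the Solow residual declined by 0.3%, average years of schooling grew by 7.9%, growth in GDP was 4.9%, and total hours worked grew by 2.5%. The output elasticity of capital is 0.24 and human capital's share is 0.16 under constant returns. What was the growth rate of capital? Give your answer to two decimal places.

10.15%

Labor's share = 1 − 0.24 − 0.16 = 0.6.
gY = gA + 0.16×7.9 + 0.6×2.5 + 0.24×g.
0.24×g = 4.9 + 0.3 − 2.764 = 2.436.
g = 2.436 / 0.24 = 10.15%.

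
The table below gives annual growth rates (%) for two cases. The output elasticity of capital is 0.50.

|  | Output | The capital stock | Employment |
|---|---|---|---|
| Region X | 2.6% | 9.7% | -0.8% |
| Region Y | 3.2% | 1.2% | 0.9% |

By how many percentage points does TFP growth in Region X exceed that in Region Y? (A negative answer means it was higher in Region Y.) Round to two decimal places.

-4.00 percentage points

Labor's share = 1 − 0.5 = 0.5.
Region X: TFP = 2.6 − 4.85 + 0.4 = -1.85%.
Region Y: TFP = 3.2 − 0.6 − 0.45 = 2.15%.
Difference = -1.85 − (2.15) = -4 pp.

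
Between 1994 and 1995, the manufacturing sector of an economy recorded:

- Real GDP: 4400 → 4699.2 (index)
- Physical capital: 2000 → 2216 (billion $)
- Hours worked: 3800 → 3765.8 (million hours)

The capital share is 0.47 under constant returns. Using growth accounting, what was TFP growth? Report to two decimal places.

Real GDP growth = (4699.2 − 4400) / 4400 = 6.8%.
Physical capital growth = (2216 − 2000) / 2000 = 10.8%.
Hours worked growth = (3765.8 − 3800) / 3800 = -0.9%.
Labor's share = 1 − 0.47 = 0.53.
Physical capital: 0.47 × 10.8 = 5.076 pp.
Hours worked: 0.53 × (-0.9) = -0.477 pp.
TFP growth = 6.8 − 4.599 = 2.201%.

2.20%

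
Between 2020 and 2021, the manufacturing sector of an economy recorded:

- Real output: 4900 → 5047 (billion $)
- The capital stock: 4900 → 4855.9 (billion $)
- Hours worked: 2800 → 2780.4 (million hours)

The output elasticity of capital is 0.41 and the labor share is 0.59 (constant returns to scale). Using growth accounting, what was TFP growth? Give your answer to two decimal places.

Real output growth = (5047 − 4900) / 4900 = 3%.
The capital stock growth = (4855.9 − 4900) / 4900 = -0.9%.
Hours worked growth = (2780.4 − 2800) / 2800 = -0.7%.
Labor's share = 1 − 0.41 = 0.59.
The capital stock: 0.41 × (-0.9) = -0.369 pp.
Hours worked: 0.59 × (-0.7) = -0.413 pp.
TFP growth = 3 + 0.782 = 3.782%.

TFP grew 3.78%.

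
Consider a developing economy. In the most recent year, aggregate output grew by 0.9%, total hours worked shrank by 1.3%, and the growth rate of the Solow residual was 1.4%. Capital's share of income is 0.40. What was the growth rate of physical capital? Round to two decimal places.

Labor's share = 1 − 0.4 = 0.6.
gY = gA + 0.6×(-1.3) + 0.4×g.
0.4×g = 0.9 − 1.4 + 0.78 = 0.28.
g = 0.28 / 0.4 = 0.7%.

0.70%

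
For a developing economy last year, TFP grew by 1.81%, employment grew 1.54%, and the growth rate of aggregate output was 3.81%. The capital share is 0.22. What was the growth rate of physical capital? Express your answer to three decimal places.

3.631%

Labor's share = 1 − 0.22 = 0.78.
gY = gA + 0.78×1.54 + 0.22×g.
0.22×g = 3.81 − 1.81 − 1.2012 = 0.7988.
g = 0.7988 / 0.22 = 3.63091%.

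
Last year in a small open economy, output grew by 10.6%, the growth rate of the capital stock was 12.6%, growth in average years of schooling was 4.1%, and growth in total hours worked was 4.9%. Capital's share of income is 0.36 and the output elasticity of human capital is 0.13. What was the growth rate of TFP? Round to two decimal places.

3.03%

Labor's share = 1 − 0.36 − 0.13 = 0.51.
The capital stock: 0.36 × 12.6 = 4.536 pp.
Average years of schooling: 0.13 × 4.1 = 0.533 pp.
Total hours worked: 0.51 × 4.9 = 2.499 pp.
TFP growth = 10.6 − 7.568 = 3.032%.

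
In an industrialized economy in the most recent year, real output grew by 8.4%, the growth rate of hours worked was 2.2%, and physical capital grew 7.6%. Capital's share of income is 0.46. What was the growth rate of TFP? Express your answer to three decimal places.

Labor's share = 1 − 0.46 = 0.54.
Physical capital: 0.46 × 7.6 = 3.496 pp.
Hours worked: 0.54 × 2.2 = 1.188 pp.
TFP growth = 8.4 − 4.684 = 3.716%.

TFP grew 3.716%.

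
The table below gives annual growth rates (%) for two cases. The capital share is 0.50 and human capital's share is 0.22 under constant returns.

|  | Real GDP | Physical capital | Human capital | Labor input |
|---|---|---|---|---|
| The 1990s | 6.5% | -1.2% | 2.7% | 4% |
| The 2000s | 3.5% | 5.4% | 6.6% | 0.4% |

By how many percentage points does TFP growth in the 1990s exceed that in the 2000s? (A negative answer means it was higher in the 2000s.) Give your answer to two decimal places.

Labor's share = 1 − 0.5 − 0.22 = 0.28.
The 1990s: TFP = 6.5 + 0.6 − 0.594 − 1.12 = 5.386%.
The 2000s: TFP = 3.5 − 2.7 − 1.452 − 0.112 = -0.764%.
Difference = 5.386 − (-0.764) = 6.15 pp.

6.15 percentage points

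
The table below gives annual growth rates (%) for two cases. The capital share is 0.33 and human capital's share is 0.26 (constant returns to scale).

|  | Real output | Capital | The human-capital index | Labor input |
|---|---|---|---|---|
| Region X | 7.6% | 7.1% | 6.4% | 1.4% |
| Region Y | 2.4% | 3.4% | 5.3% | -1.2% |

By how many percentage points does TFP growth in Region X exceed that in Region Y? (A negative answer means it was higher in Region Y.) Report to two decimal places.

2.63 percentage points

Labor's share = 1 − 0.33 − 0.26 = 0.41.
Region X: TFP = 7.6 − 2.343 − 1.664 − 0.574 = 3.019%.
Region Y: TFP = 2.4 − 1.122 − 1.378 + 0.492 = 0.392%.
Difference = 3.019 − (0.392) = 2.627 pp.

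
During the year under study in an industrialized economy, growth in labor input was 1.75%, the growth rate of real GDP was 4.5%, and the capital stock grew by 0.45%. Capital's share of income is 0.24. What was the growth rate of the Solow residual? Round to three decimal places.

Labor's share = 1 − 0.24 = 0.76.
The capital stock: 0.24 × 0.45 = 0.108 pp.
Labor input: 0.76 × 1.75 = 1.33 pp.
TFP growth = 4.5 − 1.438 = 3.062%.

3.062%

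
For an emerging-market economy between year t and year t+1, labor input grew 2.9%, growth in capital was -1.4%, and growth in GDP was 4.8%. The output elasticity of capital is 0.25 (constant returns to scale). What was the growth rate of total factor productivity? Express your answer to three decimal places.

Labor's share = 1 − 0.25 = 0.75.
Capital: 0.25 × (-1.4) = -0.35 pp.
Labor input: 0.75 × 2.9 = 2.175 pp.
TFP growth = 4.8 − 1.825 = 2.975%.

Total factor productivity growth was 2.975%.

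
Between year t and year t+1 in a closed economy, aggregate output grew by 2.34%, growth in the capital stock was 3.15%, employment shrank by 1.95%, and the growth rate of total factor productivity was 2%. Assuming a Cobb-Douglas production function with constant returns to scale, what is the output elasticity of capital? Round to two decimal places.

gY = gA + α·gK + (1−α)·gL, so gY − gA − gL = α(gK − gL).
2.34 − 2 + 1.95 = α × (3.15 − (-1.95)).
2.29 = 5.1 α, so α = 0.449.

α = 0.45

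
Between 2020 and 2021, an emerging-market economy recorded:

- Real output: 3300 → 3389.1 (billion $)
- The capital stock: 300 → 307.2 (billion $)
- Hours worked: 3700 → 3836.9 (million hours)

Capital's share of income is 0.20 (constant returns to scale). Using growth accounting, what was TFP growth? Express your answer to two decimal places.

Real output growth = (3389.1 − 3300) / 3300 = 2.7%.
The capital stock growth = (307.2 − 300) / 300 = 2.4%.
Hours worked growth = (3836.9 − 3700) / 3700 = 3.7%.
Labor's share = 1 − 0.2 = 0.8.
The capital stock: 0.2 × 2.4 = 0.48 pp.
Hours worked: 0.8 × 3.7 = 2.96 pp.
TFP growth = 2.7 − 3.44 = -0.74%.

-0.74%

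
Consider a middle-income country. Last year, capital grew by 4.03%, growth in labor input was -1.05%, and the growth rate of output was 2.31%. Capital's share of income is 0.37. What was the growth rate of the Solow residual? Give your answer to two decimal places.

1.48%

Labor's share = 1 − 0.37 = 0.63.
Capital: 0.37 × 4.03 = 1.4911 pp.
Labor input: 0.63 × (-1.05) = -0.6615 pp.
TFP growth = 2.31 − 0.8296 = 1.4804%.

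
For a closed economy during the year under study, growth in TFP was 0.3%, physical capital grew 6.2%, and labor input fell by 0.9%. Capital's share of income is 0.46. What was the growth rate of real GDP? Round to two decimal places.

Real GDP growth was 2.67%.

Labor's share = 1 − 0.46 = 0.54.
Physical capital: 0.46 × 6.2 = 2.852 pp.
Labor input: 0.54 × (-0.9) = -0.486 pp.
Output growth = 0.3 + 2.366 = 2.666%.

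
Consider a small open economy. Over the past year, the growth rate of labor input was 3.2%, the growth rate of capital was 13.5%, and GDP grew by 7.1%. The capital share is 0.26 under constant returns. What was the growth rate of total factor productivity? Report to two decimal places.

Labor's share = 1 − 0.26 = 0.74.
Capital: 0.26 × 13.5 = 3.51 pp.
Labor input: 0.74 × 3.2 = 2.368 pp.
TFP growth = 7.1 − 5.878 = 1.222%.

1.22%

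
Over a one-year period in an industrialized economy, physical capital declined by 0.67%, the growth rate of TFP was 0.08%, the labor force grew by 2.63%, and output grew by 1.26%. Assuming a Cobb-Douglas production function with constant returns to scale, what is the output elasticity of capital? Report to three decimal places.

gY = gA + α·gK + (1−α)·gL, so gY − gA − gL = α(gK − gL).
1.26 − 0.08 − 2.63 = α × (-0.67 − 2.63).
-1.45 = -3.3 α, so α = 0.43939.

0.439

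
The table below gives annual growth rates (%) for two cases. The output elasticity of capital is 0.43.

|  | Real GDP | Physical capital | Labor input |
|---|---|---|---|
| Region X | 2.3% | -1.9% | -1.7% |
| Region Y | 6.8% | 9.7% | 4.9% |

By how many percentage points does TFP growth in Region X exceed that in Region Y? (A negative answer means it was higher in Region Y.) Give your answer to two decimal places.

Labor's share = 1 − 0.43 = 0.57.
Region X: TFP = 2.3 + 0.817 + 0.969 = 4.086%.
Region Y: TFP = 6.8 − 4.171 − 2.793 = -0.164%.
Difference = 4.086 − (-0.164) = 4.25 pp.

4.25 percentage points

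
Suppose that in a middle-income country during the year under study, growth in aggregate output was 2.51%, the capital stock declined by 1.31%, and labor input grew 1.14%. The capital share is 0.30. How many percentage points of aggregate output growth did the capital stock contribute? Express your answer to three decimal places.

Contribution = share × growth = 0.3 × (-1.31) = -0.393 pp.

-0.393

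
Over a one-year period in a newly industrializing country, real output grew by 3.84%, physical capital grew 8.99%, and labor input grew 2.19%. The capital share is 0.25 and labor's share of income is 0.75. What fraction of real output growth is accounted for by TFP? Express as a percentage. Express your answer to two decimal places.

TFP accounted for -1.30% of growth.

Labor's share = 1 − 0.25 = 0.75.
Physical capital: 0.25 × 8.99 = 2.2475 pp.
Labor input: 0.75 × 2.19 = 1.6425 pp.
TFP growth = 3.84 − 3.89 = -0.05%.
TFP share of growth = -0.05 / 3.84 × 100 = -1.3021%.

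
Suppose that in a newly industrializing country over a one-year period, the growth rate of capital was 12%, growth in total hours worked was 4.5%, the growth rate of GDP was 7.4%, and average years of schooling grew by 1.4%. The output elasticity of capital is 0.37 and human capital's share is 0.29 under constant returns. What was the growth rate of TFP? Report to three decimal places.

TFP growth was 1.024%.

Labor's share = 1 − 0.37 − 0.29 = 0.34.
Capital: 0.37 × 12 = 4.44 pp.
Average years of schooling: 0.29 × 1.4 = 0.406 pp.
Total hours worked: 0.34 × 4.5 = 1.53 pp.
TFP growth = 7.4 − 6.376 = 1.024%.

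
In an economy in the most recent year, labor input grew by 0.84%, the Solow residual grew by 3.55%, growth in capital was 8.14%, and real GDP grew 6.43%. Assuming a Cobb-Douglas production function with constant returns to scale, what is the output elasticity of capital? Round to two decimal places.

0.28

gY = gA + α·gK + (1−α)·gL, so gY − gA − gL = α(gK − gL).
6.43 − 3.55 − 0.84 = α × (8.14 − 0.84).
2.04 = 7.3 α, so α = 0.2795.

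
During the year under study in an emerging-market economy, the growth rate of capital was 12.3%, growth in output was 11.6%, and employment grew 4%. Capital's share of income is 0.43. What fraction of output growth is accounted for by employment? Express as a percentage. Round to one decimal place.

Labor's share = 1 − 0.43 = 0.57.
Employment contributed 0.57 × 4 = 2.28 pp.
Share of growth = 2.28 / 11.6 × 100 = 19.655%.

Employment accounted for 19.7% of growth.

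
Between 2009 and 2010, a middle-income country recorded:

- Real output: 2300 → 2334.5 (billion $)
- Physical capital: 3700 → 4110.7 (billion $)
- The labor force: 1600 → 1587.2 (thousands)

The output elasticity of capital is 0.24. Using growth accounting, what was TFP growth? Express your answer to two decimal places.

Real output growth = (2334.5 − 2300) / 2300 = 1.5%.
Physical capital growth = (4110.7 − 3700) / 3700 = 11.1%.
The labor force growth = (1587.2 − 1600) / 1600 = -0.8%.
Labor's share = 1 − 0.24 = 0.76.
Physical capital: 0.24 × 11.1 = 2.664 pp.
The labor force: 0.76 × (-0.8) = -0.608 pp.
TFP growth = 1.5 − 2.056 = -0.556%.

-0.56%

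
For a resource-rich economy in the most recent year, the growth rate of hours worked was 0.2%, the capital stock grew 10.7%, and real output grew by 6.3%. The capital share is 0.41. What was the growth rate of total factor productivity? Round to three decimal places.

1.795%

Labor's share = 1 − 0.41 = 0.59.
The capital stock: 0.41 × 10.7 = 4.387 pp.
Hours worked: 0.59 × 0.2 = 0.118 pp.
TFP growth = 6.3 − 4.505 = 1.795%.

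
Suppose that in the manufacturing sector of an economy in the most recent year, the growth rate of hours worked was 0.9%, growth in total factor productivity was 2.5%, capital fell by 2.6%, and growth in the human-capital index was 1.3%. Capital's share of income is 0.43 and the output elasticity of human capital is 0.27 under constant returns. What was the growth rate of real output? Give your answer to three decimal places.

Labor's share = 1 − 0.43 − 0.27 = 0.3.
Capital: 0.43 × (-2.6) = -1.118 pp.
The human-capital index: 0.27 × 1.3 = 0.351 pp.
Hours worked: 0.3 × 0.9 = 0.27 pp.
Output growth = 2.5 + (-0.497) = 2.003%.

Real output growth was 2.003%.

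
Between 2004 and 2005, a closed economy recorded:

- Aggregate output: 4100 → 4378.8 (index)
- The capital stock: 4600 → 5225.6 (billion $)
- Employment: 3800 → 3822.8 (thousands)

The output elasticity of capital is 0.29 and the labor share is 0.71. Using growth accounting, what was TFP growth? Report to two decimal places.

Aggregate output growth = (4378.8 − 4100) / 4100 = 6.8%.
The capital stock growth = (5225.6 − 4600) / 4600 = 13.6%.
Employment growth = (3822.8 − 3800) / 3800 = 0.6%.
Labor's share = 1 − 0.29 = 0.71.
The capital stock: 0.29 × 13.6 = 3.944 pp.
Employment: 0.71 × 0.6 = 0.426 pp.
TFP growth = 6.8 − 4.37 = 2.43%.

2.43%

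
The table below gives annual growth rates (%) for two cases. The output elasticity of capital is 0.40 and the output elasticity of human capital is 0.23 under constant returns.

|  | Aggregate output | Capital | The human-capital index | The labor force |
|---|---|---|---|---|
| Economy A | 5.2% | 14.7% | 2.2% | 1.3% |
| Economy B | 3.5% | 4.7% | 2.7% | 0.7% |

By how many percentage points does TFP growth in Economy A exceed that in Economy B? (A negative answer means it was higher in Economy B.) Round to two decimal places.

-2.41 percentage points

Labor's share = 1 − 0.4 − 0.23 = 0.37.
Economy A: TFP = 5.2 − 5.88 − 0.506 − 0.481 = -1.667%.
Economy B: TFP = 3.5 − 1.88 − 0.621 − 0.259 = 0.74%.
Difference = -1.667 − (0.74) = -2.407 pp.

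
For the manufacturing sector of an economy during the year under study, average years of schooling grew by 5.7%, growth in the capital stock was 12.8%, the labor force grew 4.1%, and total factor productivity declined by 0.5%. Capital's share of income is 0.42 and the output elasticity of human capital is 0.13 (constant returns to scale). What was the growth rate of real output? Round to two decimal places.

7.46%

Labor's share = 1 − 0.42 − 0.13 = 0.45.
The capital stock: 0.42 × 12.8 = 5.376 pp.
Average years of schooling: 0.13 × 5.7 = 0.741 pp.
The labor force: 0.45 × 4.1 = 1.845 pp.
Output growth = -0.5 + 7.962 = 7.462%.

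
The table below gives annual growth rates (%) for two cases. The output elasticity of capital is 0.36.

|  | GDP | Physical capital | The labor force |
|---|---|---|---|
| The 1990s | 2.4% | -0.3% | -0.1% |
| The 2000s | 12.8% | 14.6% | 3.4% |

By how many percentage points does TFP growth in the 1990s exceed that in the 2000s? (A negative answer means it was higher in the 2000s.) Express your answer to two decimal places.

-2.80 percentage points

Labor's share = 1 − 0.36 = 0.64.
The 1990s: TFP = 2.4 + 0.108 + 0.064 = 2.572%.
The 2000s: TFP = 12.8 − 5.256 − 2.176 = 5.368%.
Difference = 2.572 − (5.368) = -2.796 pp.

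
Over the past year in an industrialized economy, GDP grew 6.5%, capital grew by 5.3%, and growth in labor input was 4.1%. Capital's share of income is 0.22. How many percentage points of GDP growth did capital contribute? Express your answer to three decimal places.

1.166 percentage points

Contribution = share × growth = 0.22 × 5.3 = 1.166 pp.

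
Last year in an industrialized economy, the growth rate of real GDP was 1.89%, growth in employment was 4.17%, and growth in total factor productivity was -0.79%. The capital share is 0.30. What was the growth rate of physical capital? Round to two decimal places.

-0.80%

Labor's share = 1 − 0.3 = 0.7.
gY = gA + 0.7×4.17 + 0.3×g.
0.3×g = 1.89 + 0.79 − 2.919 = -0.239.
g = -0.239 / 0.3 = -0.7967%.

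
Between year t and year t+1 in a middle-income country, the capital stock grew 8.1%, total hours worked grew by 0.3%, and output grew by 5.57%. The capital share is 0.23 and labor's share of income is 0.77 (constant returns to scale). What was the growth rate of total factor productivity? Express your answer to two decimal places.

Labor's share = 1 − 0.23 = 0.77.
The capital stock: 0.23 × 8.1 = 1.863 pp.
Total hours worked: 0.77 × 0.3 = 0.231 pp.
TFP growth = 5.57 − 2.094 = 3.476%.

Total factor productivity grew 3.48%.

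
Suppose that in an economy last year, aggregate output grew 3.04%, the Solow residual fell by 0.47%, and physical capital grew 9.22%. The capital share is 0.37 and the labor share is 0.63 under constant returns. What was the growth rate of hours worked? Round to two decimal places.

Labor's share = 1 − 0.37 = 0.63.
gY = gA + 0.37×9.22 + 0.63×g.
0.63×g = 3.04 + 0.47 − 3.4114 = 0.0986.
g = 0.0986 / 0.63 = 0.1565%.

0.16%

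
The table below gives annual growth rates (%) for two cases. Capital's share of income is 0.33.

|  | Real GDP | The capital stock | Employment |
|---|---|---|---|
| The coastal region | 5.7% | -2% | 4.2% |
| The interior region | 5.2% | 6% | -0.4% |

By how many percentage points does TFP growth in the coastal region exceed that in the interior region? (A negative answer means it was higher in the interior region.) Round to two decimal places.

0.06 percentage points

Labor's share = 1 − 0.33 = 0.67.
The coastal region: TFP = 5.7 + 0.66 − 2.814 = 3.546%.
The interior region: TFP = 5.2 − 1.98 + 0.268 = 3.488%.
Difference = 3.546 − (3.488) = 0.058 pp.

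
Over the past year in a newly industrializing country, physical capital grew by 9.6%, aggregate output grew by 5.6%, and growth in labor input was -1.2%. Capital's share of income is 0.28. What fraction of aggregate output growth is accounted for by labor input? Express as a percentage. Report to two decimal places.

Labor's share = 1 − 0.28 = 0.72.
Labor input contributed 0.72 × (-1.2) = -0.864 pp.
Share of growth = -0.864 / 5.6 × 100 = -15.4286%.

-15.43%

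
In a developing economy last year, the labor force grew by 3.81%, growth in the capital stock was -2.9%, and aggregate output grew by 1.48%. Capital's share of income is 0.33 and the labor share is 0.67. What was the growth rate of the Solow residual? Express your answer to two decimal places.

-0.12%

Labor's share = 1 − 0.33 = 0.67.
The capital stock: 0.33 × (-2.9) = -0.957 pp.
The labor force: 0.67 × 3.81 = 2.5527 pp.
TFP growth = 1.48 − 1.5957 = -0.1157%.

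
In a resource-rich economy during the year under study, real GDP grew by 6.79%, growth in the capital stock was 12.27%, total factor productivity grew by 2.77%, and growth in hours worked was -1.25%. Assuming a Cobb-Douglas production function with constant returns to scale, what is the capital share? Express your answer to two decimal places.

α = 0.39

gY = gA + α·gK + (1−α)·gL, so gY − gA − gL = α(gK − gL).
6.79 − 2.77 + 1.25 = α × (12.27 − (-1.25)).
5.27 = 13.52 α, so α = 0.3898.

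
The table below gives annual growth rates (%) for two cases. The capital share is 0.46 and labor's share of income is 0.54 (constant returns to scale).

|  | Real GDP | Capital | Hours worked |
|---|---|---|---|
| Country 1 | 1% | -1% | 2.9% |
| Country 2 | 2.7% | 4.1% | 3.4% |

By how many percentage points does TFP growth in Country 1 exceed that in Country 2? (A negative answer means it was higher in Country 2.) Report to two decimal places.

0.92 percentage points

Labor's share = 1 − 0.46 = 0.54.
Country 1: TFP = 1 + 0.46 − 1.566 = -0.106%.
Country 2: TFP = 2.7 − 1.886 − 1.836 = -1.022%.
Difference = -0.106 − (-1.022) = 0.916 pp.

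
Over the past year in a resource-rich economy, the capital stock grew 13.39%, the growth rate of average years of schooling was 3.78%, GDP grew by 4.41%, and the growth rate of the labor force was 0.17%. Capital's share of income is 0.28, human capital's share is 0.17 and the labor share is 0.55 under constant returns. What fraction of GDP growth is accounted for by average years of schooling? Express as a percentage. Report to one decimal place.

Average years of schooling contributed 0.17 × 3.78 = 0.6426 pp.
Share of growth = 0.6426 / 4.41 × 100 = 14.571%.

Average years of schooling accounted for 14.6% of growth.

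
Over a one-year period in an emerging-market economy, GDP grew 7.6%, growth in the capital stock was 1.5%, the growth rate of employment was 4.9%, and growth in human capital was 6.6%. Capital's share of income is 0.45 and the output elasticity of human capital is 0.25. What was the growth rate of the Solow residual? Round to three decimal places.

The Solow residual growth was 3.805%.

Labor's share = 1 − 0.45 − 0.25 = 0.3.
The capital stock: 0.45 × 1.5 = 0.675 pp.
Human capital: 0.25 × 6.6 = 1.65 pp.
Employment: 0.3 × 4.9 = 1.47 pp.
TFP growth = 7.6 − 3.795 = 3.805%.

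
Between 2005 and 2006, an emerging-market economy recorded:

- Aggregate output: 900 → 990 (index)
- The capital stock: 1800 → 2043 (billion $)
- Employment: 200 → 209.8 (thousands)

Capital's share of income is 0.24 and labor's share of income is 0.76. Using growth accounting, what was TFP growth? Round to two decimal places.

Aggregate output growth = (990 − 900) / 900 = 10%.
The capital stock growth = (2043 − 1800) / 1800 = 13.5%.
Employment growth = (209.8 − 200) / 200 = 4.9%.
Labor's share = 1 − 0.24 = 0.76.
The capital stock: 0.24 × 13.5 = 3.24 pp.
Employment: 0.76 × 4.9 = 3.724 pp.
TFP growth = 10 − 6.964 = 3.036%.

TFP grew 3.04%.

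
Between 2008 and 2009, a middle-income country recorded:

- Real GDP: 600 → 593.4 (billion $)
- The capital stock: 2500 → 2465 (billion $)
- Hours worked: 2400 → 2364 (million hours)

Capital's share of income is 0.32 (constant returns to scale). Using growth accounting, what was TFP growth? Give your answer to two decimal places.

Real GDP growth = (593.4 − 600) / 600 = -1.1%.
The capital stock growth = (2465 − 2500) / 2500 = -1.4%.
Hours worked growth = (2364 − 2400) / 2400 = -1.5%.
Labor's share = 1 − 0.32 = 0.68.
The capital stock: 0.32 × (-1.4) = -0.448 pp.
Hours worked: 0.68 × (-1.5) = -1.02 pp.
TFP growth = -1.1 + 1.468 = 0.368%.

0.37%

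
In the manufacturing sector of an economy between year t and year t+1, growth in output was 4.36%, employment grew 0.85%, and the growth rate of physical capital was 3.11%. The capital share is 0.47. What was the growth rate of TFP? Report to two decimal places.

TFP growth was 2.45%.

Labor's share = 1 − 0.47 = 0.53.
Physical capital: 0.47 × 3.11 = 1.4617 pp.
Employment: 0.53 × 0.85 = 0.4505 pp.
TFP growth = 4.36 − 1.9122 = 2.4478%.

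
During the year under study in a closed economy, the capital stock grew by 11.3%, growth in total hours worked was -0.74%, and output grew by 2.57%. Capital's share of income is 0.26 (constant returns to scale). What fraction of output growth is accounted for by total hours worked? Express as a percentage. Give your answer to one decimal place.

-21.3%

Labor's share = 1 − 0.26 = 0.74.
Total hours worked contributed 0.74 × (-0.74) = -0.5476 pp.
Share of growth = -0.5476 / 2.57 × 100 = -21.307%.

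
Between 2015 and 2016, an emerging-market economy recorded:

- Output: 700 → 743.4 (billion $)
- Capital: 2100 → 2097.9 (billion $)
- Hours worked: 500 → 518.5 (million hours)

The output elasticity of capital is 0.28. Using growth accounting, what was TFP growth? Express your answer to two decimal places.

3.56%

Output growth = (743.4 − 700) / 700 = 6.2%.
Capital growth = (2097.9 − 2100) / 2100 = -0.1%.
Hours worked growth = (518.5 − 500) / 500 = 3.7%.
Labor's share = 1 − 0.28 = 0.72.
Capital: 0.28 × (-0.1) = -0.028 pp.
Hours worked: 0.72 × 3.7 = 2.664 pp.
TFP growth = 6.2 − 2.636 = 3.564%.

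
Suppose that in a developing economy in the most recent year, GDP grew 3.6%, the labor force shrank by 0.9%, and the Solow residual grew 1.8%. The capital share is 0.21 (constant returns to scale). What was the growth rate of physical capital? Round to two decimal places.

Labor's share = 1 − 0.21 = 0.79.
gY = gA + 0.79×(-0.9) + 0.21×g.
0.21×g = 3.6 − 1.8 + 0.711 = 2.511.
g = 2.511 / 0.21 = 11.9571%.

Physical capital growth was 11.96%.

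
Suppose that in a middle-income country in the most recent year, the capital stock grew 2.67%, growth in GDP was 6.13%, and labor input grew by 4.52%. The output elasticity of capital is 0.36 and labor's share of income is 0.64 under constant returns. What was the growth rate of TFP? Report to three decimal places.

2.276%

Labor's share = 1 − 0.36 = 0.64.
The capital stock: 0.36 × 2.67 = 0.9612 pp.
Labor input: 0.64 × 4.52 = 2.8928 pp.
TFP growth = 6.13 − 3.854 = 2.276%.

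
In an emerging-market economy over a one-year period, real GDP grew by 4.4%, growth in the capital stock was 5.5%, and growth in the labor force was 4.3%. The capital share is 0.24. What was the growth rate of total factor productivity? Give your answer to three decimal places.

-0.188%

Labor's share = 1 − 0.24 = 0.76.
The capital stock: 0.24 × 5.5 = 1.32 pp.
The labor force: 0.76 × 4.3 = 3.268 pp.
TFP growth = 4.4 − 4.588 = -0.188%.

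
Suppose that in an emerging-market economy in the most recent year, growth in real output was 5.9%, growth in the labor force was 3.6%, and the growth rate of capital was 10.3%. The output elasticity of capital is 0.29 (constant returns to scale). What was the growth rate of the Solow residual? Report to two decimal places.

Labor's share = 1 − 0.29 = 0.71.
Capital: 0.29 × 10.3 = 2.987 pp.
The labor force: 0.71 × 3.6 = 2.556 pp.
TFP growth = 5.9 − 5.543 = 0.357%.

0.36%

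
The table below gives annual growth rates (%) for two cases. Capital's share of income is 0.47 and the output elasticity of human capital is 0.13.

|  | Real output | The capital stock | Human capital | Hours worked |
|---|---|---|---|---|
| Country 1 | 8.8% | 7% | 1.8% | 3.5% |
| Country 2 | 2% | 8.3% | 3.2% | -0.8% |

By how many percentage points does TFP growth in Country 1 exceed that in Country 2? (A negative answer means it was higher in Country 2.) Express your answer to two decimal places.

Labor's share = 1 − 0.47 − 0.13 = 0.4.
Country 1: TFP = 8.8 − 3.29 − 0.234 − 1.4 = 3.876%.
Country 2: TFP = 2 − 3.901 − 0.416 + 0.32 = -1.997%.
Difference = 3.876 − (-1.997) = 5.873 pp.

5.87 percentage points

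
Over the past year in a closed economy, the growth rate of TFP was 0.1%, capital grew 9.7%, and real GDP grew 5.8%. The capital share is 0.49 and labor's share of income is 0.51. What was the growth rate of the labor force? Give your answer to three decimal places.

Labor's share = 1 − 0.49 = 0.51.
gY = gA + 0.49×9.7 + 0.51×g.
0.51×g = 5.8 − 0.1 − 4.753 = 0.947.
g = 0.947 / 0.51 = 1.85686%.

1.857%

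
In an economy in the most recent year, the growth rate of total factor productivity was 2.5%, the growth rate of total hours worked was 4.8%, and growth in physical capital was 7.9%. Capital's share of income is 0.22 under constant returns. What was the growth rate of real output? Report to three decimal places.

Real output grew 7.982%.

Labor's share = 1 − 0.22 = 0.78.
Physical capital: 0.22 × 7.9 = 1.738 pp.
Total hours worked: 0.78 × 4.8 = 3.744 pp.
Output growth = 2.5 + 5.482 = 7.982%.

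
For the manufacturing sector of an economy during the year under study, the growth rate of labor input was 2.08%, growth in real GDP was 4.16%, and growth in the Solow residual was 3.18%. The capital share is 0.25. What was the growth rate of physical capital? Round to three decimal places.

-2.320%

Labor's share = 1 − 0.25 = 0.75.
gY = gA + 0.75×2.08 + 0.25×g.
0.25×g = 4.16 − 3.18 − 1.56 = -0.58.
g = -0.58 / 0.25 = -2.32%.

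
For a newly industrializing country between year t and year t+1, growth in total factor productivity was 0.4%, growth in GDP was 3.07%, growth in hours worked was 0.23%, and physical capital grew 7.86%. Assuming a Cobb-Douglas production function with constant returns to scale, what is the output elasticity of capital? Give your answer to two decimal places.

gY = gA + α·gK + (1−α)·gL, so gY − gA − gL = α(gK − gL).
3.07 − 0.4 − 0.23 = α × (7.86 − 0.23).
2.44 = 7.63 α, so α = 0.3198.

0.32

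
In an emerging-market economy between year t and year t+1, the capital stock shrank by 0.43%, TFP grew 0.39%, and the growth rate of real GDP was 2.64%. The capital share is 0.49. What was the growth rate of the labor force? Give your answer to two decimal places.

4.82%

Labor's share = 1 − 0.49 = 0.51.
gY = gA + 0.49×(-0.43) + 0.51×g.
0.51×g = 2.64 − 0.39 + 0.2107 = 2.4607.
g = 2.4607 / 0.51 = 4.8249%.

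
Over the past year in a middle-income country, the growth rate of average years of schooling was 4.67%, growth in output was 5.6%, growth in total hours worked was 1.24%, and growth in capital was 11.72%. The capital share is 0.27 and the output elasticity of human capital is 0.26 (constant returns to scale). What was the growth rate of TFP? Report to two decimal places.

0.64%

Labor's share = 1 − 0.27 − 0.26 = 0.47.
Capital: 0.27 × 11.72 = 3.1644 pp.
Average years of schooling: 0.26 × 4.67 = 1.2142 pp.
Total hours worked: 0.47 × 1.24 = 0.5828 pp.
TFP growth = 5.6 − 4.9614 = 0.6386%.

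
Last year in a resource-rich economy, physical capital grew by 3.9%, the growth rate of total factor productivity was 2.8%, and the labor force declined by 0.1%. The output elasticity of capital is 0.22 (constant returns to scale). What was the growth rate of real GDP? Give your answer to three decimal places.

3.580%

Labor's share = 1 − 0.22 = 0.78.
Physical capital: 0.22 × 3.9 = 0.858 pp.
The labor force: 0.78 × (-0.1) = -0.078 pp.
Output growth = 2.8 + 0.78 = 3.58%.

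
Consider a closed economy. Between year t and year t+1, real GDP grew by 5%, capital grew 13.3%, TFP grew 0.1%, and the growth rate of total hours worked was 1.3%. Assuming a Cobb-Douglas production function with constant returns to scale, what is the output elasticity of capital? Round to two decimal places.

0.30

gY = gA + α·gK + (1−α)·gL, so gY − gA − gL = α(gK − gL).
5 − 0.1 − 1.3 = α × (13.3 − 1.3).
3.6 = 12 α, so α = 0.3.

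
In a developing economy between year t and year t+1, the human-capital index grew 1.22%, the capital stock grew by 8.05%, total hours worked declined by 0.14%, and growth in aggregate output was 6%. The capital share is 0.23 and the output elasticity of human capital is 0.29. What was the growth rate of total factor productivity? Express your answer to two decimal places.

3.86%

Labor's share = 1 − 0.23 − 0.29 = 0.48.
The capital stock: 0.23 × 8.05 = 1.8515 pp.
The human-capital index: 0.29 × 1.22 = 0.3538 pp.
Total hours worked: 0.48 × (-0.14) = -0.0672 pp.
TFP growth = 6 − 2.1381 = 3.8619%.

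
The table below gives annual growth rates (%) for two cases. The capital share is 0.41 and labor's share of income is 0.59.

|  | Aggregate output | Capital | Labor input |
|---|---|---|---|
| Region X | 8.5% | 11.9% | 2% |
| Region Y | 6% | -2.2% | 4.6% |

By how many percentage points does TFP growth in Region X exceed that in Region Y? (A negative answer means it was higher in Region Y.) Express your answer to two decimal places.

-1.75 percentage points

Labor's share = 1 − 0.41 = 0.59.
Region X: TFP = 8.5 − 4.879 − 1.18 = 2.441%.
Region Y: TFP = 6 + 0.902 − 2.714 = 4.188%.
Difference = 2.441 − (4.188) = -1.747 pp.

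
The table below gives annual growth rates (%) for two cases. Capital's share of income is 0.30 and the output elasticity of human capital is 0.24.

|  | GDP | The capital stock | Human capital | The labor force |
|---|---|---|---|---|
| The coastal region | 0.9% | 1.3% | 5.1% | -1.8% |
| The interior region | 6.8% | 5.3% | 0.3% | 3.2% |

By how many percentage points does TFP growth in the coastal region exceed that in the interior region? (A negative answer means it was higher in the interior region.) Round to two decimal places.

-3.55 percentage points

Labor's share = 1 − 0.3 − 0.24 = 0.46.
The coastal region: TFP = 0.9 − 0.39 − 1.224 + 0.828 = 0.114%.
The interior region: TFP = 6.8 − 1.59 − 0.072 − 1.472 = 3.666%.
Difference = 0.114 − (3.666) = -3.552 pp.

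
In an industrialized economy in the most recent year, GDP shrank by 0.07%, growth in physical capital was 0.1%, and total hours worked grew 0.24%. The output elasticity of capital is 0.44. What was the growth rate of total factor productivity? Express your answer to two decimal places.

Labor's share = 1 − 0.44 = 0.56.
Physical capital: 0.44 × 0.1 = 0.044 pp.
Total hours worked: 0.56 × 0.24 = 0.1344 pp.
TFP growth = -0.07 − 0.1784 = -0.2484%.

-0.25%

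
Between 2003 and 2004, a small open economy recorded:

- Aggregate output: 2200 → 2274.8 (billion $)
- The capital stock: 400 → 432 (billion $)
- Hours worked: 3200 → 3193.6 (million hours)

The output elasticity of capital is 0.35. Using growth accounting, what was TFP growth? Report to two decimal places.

Aggregate output growth = (2274.8 − 2200) / 2200 = 3.4%.
The capital stock growth = (432 − 400) / 400 = 8%.
Hours worked growth = (3193.6 − 3200) / 3200 = -0.2%.
Labor's share = 1 − 0.35 = 0.65.
The capital stock: 0.35 × 8 = 2.8 pp.
Hours worked: 0.65 × (-0.2) = -0.13 pp.
TFP growth = 3.4 − 2.67 = 0.73%.

0.73%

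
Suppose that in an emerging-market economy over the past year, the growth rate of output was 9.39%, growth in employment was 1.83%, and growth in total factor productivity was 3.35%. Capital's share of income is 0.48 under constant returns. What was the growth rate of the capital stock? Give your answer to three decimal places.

Labor's share = 1 − 0.48 = 0.52.
gY = gA + 0.52×1.83 + 0.48×g.
0.48×g = 9.39 − 3.35 − 0.9516 = 5.0884.
g = 5.0884 / 0.48 = 10.60083%.

10.601%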